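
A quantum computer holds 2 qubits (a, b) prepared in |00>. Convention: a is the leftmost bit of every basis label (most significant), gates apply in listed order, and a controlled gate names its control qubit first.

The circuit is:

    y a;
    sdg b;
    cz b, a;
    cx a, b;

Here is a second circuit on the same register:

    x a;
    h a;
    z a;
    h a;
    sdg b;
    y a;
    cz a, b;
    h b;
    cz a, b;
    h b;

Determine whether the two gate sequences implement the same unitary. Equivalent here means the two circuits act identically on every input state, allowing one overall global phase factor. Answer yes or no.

Yes — the two circuits implement the same unitary up to a global phase.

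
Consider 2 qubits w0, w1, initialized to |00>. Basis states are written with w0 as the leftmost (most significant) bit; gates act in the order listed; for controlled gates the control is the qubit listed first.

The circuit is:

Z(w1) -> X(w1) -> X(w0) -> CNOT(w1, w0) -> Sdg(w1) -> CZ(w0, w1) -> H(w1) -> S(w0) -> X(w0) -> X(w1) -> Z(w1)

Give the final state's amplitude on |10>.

The final state's coefficient on |10> equals sqrt(2)*I/2.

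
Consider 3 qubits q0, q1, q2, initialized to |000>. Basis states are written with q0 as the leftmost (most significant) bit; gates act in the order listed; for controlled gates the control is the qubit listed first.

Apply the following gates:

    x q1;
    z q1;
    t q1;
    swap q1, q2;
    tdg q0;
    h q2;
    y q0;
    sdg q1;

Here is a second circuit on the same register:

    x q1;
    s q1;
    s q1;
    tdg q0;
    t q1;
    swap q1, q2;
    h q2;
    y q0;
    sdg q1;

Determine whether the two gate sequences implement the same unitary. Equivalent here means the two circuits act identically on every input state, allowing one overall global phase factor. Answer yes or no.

Yes, they are equivalent — the unitaries differ by at most a global phase.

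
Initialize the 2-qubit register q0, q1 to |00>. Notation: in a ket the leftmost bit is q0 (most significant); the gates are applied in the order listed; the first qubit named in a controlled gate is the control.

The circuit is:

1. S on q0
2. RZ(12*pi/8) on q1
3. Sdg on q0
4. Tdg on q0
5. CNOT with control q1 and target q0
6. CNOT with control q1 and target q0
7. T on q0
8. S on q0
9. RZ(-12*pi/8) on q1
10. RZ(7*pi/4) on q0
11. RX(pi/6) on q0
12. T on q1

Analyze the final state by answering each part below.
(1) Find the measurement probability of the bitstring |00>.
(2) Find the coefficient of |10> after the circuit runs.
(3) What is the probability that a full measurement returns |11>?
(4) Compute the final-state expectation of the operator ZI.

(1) A full measurement returns |00> with probability sqrt(3)/4 + 1/2. Key observation: gates 2-9 undo each other exactly, leaving only the rest of the circuit to track.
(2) |10> carries amplitude (-sqrt(2) + sqrt(6))*exp(5*I*pi/8)/4 in the final state.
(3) A full measurement returns |11> with probability 0.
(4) In the final state, ZI has expectation sqrt(3)/2.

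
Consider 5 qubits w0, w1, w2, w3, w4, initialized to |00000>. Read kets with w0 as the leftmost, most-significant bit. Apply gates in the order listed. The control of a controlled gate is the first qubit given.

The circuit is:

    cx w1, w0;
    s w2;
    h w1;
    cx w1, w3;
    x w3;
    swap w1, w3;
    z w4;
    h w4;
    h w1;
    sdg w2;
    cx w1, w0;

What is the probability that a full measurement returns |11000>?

A full measurement returns |11000> with probability 1/8.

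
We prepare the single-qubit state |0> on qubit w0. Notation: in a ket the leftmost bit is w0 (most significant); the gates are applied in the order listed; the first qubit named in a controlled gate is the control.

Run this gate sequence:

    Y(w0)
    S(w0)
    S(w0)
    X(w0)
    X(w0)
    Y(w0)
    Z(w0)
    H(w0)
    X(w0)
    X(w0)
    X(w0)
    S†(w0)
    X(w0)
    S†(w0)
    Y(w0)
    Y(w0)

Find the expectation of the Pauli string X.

In the final state, X has expectation 1.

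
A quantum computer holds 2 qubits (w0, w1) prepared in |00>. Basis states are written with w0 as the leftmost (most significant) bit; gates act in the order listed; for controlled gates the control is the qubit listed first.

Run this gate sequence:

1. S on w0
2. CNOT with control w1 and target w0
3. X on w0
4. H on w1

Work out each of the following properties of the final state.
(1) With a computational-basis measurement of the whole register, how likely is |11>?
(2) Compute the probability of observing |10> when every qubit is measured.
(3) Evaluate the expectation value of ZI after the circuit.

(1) Outcome |11> occurs with probability 1/2.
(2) The probability of measuring |10> is 1/2.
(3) The observable ZI averages to -1.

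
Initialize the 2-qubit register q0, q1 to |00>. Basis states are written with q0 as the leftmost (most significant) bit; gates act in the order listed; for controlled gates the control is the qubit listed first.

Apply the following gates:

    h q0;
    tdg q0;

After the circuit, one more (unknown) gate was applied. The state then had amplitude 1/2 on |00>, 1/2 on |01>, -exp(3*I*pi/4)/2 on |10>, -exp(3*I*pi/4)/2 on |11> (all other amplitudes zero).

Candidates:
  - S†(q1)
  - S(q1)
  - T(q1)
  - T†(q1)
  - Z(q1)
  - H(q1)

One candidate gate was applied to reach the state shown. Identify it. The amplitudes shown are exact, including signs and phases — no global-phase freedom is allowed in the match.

The applied gate was H(q1).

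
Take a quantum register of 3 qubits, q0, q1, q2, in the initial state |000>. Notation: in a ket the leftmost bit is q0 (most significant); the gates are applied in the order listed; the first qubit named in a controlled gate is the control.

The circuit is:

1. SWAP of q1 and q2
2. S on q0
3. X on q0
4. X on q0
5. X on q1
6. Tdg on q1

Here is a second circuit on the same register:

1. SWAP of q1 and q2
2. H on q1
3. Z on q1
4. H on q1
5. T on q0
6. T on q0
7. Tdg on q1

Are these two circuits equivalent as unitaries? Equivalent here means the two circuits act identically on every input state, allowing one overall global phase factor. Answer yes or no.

Yes, they are equivalent — the unitaries differ by at most a global phase.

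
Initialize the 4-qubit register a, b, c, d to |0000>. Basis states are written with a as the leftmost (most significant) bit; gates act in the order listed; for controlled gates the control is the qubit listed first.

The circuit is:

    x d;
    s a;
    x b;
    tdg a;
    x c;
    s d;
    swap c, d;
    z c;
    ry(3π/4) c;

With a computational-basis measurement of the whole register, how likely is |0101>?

Outcome |0101> occurs with probability sqrt(2)/4 + 1/2.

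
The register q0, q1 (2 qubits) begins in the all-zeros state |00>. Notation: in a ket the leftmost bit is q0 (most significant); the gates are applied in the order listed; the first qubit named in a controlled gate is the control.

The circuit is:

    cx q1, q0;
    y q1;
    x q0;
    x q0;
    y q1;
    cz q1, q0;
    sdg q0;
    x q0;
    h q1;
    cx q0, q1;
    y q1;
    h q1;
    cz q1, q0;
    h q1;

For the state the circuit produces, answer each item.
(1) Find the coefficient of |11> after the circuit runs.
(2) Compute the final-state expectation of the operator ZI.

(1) The amplitude on |11> is -sqrt(2)*I/2. Key observation: steps 2-5 multiply out to the identity, so the circuit reduces to the remaining gates.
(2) In the final state, ZI has expectation -1.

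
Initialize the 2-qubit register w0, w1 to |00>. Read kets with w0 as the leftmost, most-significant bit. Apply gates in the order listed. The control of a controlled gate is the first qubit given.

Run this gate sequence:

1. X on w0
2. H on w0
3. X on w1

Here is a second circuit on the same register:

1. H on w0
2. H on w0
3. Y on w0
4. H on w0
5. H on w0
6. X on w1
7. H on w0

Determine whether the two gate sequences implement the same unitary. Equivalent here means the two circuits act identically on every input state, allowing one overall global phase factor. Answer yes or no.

No, they are not equivalent — no single phase factor reconciles the two unitaries.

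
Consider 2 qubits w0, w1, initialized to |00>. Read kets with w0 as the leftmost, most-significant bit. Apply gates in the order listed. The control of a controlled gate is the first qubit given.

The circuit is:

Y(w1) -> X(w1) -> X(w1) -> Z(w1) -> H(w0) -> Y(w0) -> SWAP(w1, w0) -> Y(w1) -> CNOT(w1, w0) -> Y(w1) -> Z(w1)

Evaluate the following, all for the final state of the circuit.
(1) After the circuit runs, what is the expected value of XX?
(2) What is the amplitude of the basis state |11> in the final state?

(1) The expectation value of XX is 1. Key observation: the block from step 2 through step 3 cancels to the identity and can be dropped.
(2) The final state's coefficient on |11> equals -sqrt(2)/2.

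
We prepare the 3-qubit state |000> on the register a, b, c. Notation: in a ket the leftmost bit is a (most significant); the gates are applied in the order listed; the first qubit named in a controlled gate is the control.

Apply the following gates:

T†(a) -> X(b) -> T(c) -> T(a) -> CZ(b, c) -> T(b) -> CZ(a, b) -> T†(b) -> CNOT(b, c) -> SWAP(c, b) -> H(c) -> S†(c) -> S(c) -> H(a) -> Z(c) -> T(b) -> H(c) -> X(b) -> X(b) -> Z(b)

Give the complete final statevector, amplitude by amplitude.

The resulting statevector has amplitude -sqrt(2)*exp(I*pi/4)/2 on |010>, -sqrt(2)*exp(I*pi/4)/2 on |110>, and 0 on every other basis state. Key observation: gates 18-19 undo each other exactly, leaving only the rest of the circuit to track.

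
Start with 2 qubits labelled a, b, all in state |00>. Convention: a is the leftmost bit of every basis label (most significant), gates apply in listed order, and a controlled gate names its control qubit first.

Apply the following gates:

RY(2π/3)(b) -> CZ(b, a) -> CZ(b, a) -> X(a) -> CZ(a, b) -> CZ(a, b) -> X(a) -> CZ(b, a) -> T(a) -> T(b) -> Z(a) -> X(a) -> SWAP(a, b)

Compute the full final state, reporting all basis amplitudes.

The final amplitudes are 0 on |00>, 1/2 on |01>, 0 on |10>, sqrt(3)*exp(I*pi/4)/2 on |11>. Key observation: gates 3-8 undo each other exactly, leaving only the rest of the circuit to track.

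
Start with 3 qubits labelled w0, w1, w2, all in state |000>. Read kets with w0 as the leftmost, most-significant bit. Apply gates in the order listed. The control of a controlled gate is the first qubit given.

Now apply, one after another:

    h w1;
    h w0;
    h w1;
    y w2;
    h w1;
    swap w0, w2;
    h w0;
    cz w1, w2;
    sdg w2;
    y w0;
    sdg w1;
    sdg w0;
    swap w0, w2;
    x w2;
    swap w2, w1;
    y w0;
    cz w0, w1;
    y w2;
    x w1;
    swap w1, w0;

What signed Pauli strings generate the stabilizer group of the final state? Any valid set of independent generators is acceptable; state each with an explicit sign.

The final state is stabilized by the group generated by -YZI, -ZYZ, +IZY; other independent generating sets are equally valid.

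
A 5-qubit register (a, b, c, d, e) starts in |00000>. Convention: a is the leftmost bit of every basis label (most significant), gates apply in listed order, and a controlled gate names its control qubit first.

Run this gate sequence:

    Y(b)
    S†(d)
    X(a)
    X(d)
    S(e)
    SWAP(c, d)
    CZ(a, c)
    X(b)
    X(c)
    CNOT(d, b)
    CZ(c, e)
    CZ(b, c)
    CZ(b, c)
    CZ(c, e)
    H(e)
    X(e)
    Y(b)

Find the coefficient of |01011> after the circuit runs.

The amplitude on |01011> is 0. Key observation: the block from step 11 through step 14 cancels to the identity and can be dropped.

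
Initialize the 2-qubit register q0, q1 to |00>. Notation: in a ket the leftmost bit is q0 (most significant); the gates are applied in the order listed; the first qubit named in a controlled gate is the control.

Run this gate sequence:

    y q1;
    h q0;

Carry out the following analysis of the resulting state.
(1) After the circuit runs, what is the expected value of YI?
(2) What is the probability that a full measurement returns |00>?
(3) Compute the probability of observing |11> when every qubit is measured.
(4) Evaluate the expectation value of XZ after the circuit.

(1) The expectation value of YI is 0.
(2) The probability of measuring |00> is 0.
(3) Outcome |11> occurs with probability 1/2.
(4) The expectation value of XZ is -1.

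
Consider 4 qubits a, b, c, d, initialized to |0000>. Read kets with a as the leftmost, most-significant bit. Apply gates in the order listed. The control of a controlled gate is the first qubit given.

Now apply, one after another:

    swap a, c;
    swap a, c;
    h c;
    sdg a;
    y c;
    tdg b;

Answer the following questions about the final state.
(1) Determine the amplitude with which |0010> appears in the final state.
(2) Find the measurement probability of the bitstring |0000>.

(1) |0010> carries amplitude sqrt(2)*I/2 in the final state. Key observation: the block from step 1 through step 2 cancels to the identity and can be dropped.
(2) The probability of measuring |0000> is 1/2.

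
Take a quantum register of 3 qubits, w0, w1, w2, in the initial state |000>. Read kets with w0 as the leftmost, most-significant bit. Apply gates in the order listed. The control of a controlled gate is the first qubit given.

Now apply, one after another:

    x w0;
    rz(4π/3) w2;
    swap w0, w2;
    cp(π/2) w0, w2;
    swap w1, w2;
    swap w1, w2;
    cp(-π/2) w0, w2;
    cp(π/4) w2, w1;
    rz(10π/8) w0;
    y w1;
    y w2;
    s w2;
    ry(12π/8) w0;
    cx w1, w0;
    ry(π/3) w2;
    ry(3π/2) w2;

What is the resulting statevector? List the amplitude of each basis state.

After the circuit, the state carries amplitude 0 on |000>, 0 on |001>, (-sqrt(3) - 1)*exp(17*I*pi/24)/4 on |010>, (-1 + sqrt(3))*exp(17*I*pi/24)/4 on |011>, 0 on |100>, 0 on |101>, exp(17*I*pi/24)/4 + sqrt(3)*exp(17*I*pi/24)/4 on |110>, -sqrt(3)*exp(17*I*pi/24)/4 + exp(17*I*pi/24)/4 on |111>. Key observation: steps 4-7 multiply out to the identity, so the circuit reduces to the remaining gates.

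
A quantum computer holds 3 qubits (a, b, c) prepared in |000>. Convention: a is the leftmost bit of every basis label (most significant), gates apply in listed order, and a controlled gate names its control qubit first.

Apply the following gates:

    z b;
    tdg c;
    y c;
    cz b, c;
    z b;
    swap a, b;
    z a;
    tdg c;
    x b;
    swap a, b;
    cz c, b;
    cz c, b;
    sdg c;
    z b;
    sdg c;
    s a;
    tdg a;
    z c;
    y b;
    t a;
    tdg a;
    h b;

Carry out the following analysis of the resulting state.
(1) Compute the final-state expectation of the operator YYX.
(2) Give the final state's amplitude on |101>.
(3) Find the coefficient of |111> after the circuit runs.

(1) In the final state, YYX has expectation 0. Key observation: the block from step 11 through step 12 cancels to the identity and can be dropped.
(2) The amplitude on |101> is -sqrt(2)/2.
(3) The amplitude on |111> is sqrt(2)/2.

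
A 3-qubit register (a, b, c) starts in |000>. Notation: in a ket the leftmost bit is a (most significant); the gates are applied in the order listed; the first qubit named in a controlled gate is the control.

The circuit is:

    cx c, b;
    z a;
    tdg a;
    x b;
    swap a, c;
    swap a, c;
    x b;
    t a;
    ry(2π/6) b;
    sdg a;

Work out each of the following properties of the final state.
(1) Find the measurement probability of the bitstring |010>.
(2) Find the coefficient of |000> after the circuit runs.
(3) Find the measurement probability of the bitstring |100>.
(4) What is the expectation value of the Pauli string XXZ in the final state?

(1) The probability of measuring |010> is 1/4. Key observation: steps 3-8 multiply out to the identity, so the circuit reduces to the remaining gates.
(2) |000> carries amplitude sqrt(3)/2 in the final state.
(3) Outcome |100> occurs with probability 0.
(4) The observable XXZ averages to 0.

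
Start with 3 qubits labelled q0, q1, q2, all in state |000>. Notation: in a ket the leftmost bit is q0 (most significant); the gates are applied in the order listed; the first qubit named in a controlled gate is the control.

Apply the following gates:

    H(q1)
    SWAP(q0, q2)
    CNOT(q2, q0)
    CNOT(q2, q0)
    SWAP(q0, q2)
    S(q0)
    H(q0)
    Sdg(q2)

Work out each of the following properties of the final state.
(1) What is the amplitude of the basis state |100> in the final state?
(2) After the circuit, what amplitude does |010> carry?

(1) The final state's coefficient on |100> equals 1/2. Key observation: the block from step 2 through step 5 cancels to the identity and can be dropped.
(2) The amplitude on |010> is 1/2.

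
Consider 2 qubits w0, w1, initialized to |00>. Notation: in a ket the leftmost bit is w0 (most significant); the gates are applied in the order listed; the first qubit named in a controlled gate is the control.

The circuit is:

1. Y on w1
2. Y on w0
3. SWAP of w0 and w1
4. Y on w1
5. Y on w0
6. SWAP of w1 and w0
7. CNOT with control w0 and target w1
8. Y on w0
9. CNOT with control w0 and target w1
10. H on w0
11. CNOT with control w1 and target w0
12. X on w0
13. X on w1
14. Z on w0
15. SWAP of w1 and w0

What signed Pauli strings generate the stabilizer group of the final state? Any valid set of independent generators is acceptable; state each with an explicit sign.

The final state is stabilized by the group generated by +IX, +ZI; other independent generating sets are equally valid.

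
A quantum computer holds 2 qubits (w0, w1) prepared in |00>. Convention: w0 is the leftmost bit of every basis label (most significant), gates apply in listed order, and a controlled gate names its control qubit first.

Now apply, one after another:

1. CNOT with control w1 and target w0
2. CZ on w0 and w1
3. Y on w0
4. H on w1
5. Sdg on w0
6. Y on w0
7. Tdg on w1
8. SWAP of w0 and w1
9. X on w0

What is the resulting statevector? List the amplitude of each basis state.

After the circuit, the state carries amplitude -sqrt(2)*exp(I*pi/4)/2 on |00>, 0 on |01>, -sqrt(2)*I/2 on |10>, 0 on |11>.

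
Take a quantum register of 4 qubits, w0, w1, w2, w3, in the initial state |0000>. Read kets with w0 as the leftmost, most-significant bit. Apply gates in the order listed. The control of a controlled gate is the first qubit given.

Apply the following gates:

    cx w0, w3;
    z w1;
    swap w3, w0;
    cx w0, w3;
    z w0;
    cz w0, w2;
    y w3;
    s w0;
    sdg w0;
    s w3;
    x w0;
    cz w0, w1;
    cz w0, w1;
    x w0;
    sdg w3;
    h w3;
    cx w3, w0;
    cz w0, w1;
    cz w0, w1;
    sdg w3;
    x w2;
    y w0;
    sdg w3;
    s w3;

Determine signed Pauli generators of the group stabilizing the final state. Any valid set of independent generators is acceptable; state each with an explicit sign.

One valid set of independent stabilizer generators is -XIIY, -ZIIZ, +IZII, -IIZI (any independent generating set of the same group is equally correct).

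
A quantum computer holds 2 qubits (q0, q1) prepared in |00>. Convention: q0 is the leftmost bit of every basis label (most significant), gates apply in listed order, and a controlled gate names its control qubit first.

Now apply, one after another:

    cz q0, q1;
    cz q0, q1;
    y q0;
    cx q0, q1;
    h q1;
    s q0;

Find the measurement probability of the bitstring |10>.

The probability of measuring |10> is 1/2.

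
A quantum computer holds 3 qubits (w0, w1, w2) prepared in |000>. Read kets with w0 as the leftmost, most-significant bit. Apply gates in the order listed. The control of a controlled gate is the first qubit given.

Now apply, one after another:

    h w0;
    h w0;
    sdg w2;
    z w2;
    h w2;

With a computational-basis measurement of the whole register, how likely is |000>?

The probability of measuring |000> is 1/2.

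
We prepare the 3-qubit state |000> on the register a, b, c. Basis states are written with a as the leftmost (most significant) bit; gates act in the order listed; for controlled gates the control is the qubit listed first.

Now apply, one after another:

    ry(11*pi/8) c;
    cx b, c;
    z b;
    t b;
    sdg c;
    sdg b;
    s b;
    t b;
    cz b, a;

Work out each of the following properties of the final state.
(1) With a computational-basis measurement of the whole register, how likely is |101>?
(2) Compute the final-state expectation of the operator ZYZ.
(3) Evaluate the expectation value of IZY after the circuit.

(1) A full measurement returns |101> with probability 0.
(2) The expectation value of ZYZ is 0.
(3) In the final state, IZY has expectation sqrt(sqrt(2) + 2)/2.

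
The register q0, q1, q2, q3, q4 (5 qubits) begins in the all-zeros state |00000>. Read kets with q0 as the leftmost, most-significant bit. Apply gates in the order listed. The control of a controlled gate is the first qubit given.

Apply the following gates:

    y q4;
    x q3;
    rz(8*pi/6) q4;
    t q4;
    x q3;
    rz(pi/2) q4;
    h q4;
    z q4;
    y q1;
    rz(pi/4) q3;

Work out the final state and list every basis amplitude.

The final amplitudes are sqrt(2)*exp(I*pi/24)/2 on |01000>, sqrt(2)*exp(I*pi/24)/2 on |01001>, and 0 on every other basis state.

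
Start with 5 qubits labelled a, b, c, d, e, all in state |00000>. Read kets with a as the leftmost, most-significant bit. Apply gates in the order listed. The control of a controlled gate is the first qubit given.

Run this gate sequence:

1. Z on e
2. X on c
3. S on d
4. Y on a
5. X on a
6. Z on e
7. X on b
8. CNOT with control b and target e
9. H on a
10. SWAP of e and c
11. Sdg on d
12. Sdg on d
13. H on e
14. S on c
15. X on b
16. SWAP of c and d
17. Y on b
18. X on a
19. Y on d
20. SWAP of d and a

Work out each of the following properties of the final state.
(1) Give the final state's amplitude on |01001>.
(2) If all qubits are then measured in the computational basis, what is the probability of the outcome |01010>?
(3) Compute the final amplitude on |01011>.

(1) The amplitude on |01001> is 1/2.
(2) The probability of measuring |01010> is 1/4.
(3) The amplitude on |01011> is 1/2.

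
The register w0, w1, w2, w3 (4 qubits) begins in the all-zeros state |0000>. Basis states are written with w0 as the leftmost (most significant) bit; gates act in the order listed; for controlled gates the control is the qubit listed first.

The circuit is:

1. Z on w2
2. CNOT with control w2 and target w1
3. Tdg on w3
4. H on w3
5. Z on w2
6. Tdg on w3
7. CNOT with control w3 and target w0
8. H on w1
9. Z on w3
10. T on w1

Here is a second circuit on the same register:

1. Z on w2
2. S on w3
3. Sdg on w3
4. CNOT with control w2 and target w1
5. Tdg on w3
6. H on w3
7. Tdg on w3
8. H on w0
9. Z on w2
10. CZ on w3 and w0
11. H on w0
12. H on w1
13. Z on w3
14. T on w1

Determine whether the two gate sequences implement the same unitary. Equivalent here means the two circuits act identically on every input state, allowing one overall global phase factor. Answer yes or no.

Yes — the two circuits implement the same unitary up to a global phase.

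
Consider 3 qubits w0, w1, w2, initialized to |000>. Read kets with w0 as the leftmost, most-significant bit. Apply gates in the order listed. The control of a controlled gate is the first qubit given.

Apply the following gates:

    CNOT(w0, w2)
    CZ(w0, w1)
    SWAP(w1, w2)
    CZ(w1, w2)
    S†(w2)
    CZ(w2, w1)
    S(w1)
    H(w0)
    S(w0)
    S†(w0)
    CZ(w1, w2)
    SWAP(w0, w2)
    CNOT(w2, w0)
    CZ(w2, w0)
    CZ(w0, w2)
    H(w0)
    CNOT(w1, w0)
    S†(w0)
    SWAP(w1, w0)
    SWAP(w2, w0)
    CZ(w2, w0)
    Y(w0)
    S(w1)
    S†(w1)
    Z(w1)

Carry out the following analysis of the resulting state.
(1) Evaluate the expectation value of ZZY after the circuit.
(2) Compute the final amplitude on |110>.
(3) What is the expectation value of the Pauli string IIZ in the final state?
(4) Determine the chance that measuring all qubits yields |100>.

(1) The expectation value of ZZY is 0. Key observation: gates 23-24 undo each other exactly, leaving only the rest of the circuit to track.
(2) |110> carries amplitude -1/2 in the final state.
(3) In the final state, IIZ has expectation 1.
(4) The probability of measuring |100> is 1/4.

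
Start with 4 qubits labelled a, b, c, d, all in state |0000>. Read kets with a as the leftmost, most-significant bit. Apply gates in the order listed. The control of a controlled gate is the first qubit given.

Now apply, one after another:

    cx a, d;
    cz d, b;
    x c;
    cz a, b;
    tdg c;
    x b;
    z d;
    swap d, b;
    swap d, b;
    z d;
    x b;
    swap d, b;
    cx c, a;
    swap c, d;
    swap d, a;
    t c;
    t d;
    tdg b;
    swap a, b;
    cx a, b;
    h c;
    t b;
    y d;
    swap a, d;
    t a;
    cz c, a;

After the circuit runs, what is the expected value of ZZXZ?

The expectation value of ZZXZ is -1. Key observation: gates 6-11 undo each other exactly, leaving only the rest of the circuit to track.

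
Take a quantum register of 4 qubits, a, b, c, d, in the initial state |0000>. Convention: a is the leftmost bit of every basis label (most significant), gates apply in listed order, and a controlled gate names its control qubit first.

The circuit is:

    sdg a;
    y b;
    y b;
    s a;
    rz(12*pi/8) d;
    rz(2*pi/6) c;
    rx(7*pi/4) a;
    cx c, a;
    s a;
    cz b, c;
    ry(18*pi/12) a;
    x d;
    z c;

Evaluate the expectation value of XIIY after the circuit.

The observable XIIY averages to 0. Key observation: the block from step 1 through step 4 cancels to the identity and can be dropped.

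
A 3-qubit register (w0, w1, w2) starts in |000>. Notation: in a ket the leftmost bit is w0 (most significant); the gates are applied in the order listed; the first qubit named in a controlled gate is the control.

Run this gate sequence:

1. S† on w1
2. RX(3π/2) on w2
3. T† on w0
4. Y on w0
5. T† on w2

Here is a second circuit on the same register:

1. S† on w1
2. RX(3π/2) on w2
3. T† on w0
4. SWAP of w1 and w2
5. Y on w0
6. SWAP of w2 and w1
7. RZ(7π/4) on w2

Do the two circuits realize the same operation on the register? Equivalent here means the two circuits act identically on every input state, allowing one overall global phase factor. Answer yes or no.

Yes: on every input state the two circuits agree up to one overall phase factor.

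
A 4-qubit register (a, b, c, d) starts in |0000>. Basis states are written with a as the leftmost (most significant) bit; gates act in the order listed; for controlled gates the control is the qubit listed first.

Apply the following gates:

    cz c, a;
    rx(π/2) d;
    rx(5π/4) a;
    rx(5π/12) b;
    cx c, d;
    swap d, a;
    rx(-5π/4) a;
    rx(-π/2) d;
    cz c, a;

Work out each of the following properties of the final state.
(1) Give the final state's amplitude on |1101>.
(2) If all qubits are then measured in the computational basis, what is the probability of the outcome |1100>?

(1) |1101> carries amplitude I*(-sqrt(3*sqrt(2) + 6)/8 - sqrt(6 - 3*sqrt(2))/8 - sqrt(2*sqrt(2) + 4)/16 - sqrt(12 - 6*sqrt(2))/16 + sqrt(2 - sqrt(2))/8 + sqrt(sqrt(2) + 2)/8) in the final state.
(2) The probability of measuring |1100> is -sqrt(6)/64 + sqrt(2)/64 + 1/16.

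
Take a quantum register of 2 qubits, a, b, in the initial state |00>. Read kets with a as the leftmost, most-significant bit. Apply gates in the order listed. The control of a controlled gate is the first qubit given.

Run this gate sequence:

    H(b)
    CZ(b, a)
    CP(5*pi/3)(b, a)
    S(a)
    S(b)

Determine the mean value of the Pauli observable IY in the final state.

The expectation value of IY is 1.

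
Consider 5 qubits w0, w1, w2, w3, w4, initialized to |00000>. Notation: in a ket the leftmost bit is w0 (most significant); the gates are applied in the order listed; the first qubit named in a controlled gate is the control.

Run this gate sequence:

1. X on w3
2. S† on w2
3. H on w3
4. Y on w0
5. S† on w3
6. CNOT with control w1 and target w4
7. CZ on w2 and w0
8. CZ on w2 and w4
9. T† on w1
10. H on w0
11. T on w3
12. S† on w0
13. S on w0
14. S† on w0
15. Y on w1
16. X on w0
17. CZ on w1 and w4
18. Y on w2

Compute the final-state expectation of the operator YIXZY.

In the final state, YIXZY has expectation 0. Key observation: the block from step 13 through step 14 cancels to the identity and can be dropped.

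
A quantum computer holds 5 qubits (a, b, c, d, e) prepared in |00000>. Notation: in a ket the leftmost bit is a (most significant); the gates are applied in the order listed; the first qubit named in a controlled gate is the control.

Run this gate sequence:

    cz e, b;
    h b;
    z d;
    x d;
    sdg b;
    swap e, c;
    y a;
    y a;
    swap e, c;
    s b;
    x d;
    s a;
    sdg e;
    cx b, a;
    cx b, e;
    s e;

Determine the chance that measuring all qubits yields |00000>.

The probability of measuring |00000> is 1/2. Key observation: the block from step 4 through step 11 cancels to the identity and can be dropped.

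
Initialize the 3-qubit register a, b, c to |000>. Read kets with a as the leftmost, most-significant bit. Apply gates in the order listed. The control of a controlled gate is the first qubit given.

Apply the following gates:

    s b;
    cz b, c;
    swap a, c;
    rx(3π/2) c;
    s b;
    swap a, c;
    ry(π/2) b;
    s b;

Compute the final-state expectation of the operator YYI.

The observable YYI averages to 1.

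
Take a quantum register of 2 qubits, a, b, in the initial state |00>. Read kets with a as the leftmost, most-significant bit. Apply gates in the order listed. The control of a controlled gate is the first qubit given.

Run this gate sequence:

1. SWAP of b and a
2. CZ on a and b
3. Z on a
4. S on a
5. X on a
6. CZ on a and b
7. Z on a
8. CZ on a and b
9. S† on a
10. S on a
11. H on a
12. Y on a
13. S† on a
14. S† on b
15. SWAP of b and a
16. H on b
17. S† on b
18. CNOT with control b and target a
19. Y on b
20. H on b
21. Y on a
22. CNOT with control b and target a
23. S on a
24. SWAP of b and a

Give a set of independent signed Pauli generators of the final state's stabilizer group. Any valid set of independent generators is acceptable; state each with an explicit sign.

The final state is stabilized by the group generated by -XZ, +ZY; other independent generating sets are equally valid.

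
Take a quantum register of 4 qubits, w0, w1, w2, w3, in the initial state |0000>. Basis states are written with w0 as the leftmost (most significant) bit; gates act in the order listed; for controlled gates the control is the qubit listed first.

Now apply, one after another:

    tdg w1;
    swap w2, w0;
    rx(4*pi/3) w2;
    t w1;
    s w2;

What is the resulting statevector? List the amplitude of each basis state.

After the circuit, the state carries amplitude -1/2 on |0000>, sqrt(3)/2 on |0010>, and 0 on every other basis state.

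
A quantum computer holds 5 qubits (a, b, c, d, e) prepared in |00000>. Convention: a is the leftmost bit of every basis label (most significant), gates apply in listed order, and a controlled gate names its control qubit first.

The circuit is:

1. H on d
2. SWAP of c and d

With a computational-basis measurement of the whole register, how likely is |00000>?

Outcome |00000> occurs with probability 1/2.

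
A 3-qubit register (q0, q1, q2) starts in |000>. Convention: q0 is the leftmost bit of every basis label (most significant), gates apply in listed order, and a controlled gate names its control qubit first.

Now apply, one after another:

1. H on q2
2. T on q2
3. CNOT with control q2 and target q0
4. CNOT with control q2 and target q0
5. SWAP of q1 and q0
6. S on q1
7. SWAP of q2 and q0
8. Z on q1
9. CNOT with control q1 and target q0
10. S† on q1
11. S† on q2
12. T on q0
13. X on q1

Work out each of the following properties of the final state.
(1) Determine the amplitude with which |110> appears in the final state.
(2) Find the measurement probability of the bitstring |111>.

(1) |110> carries amplitude sqrt(2)*I/2 in the final state. Key observation: gates 3-4 undo each other exactly, leaving only the rest of the circuit to track.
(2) The probability of measuring |111> is 0.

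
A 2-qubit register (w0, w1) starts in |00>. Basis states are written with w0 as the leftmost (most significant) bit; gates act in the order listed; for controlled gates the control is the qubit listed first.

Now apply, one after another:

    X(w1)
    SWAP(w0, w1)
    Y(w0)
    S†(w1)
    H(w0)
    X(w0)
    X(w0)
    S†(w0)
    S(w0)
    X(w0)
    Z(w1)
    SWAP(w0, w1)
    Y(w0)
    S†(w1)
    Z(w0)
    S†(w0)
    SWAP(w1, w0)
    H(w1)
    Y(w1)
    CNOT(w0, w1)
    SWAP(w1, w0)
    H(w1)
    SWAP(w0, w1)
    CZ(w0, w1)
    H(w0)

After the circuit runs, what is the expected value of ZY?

The expectation value of ZY is -1. Key observation: steps 7-10 multiply out to the identity, so the circuit reduces to the remaining gates.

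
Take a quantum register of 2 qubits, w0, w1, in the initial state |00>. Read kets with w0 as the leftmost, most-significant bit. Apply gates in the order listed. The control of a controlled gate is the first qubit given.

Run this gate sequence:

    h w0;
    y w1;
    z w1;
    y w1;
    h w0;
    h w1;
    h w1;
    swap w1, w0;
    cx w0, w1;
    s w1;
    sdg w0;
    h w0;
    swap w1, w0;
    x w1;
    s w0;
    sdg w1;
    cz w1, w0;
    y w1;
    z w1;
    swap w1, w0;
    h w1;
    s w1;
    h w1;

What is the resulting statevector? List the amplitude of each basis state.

The final amplitudes are sqrt(2)*(1 + I)/4 on |00>, sqrt(2)*(1 - I)/4 on |01>, sqrt(2)*(-1 + I)/4 on |10>, sqrt(2)*(1 + I)/4 on |11>.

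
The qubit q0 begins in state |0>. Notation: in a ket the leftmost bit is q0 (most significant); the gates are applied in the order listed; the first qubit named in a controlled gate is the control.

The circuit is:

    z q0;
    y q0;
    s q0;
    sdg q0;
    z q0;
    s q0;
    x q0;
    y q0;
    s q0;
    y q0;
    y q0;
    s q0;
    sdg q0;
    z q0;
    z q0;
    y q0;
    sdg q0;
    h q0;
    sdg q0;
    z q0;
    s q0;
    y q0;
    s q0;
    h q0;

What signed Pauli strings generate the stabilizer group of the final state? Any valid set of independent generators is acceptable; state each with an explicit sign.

The stabilizer group can be generated by -Y, among other valid generating sets.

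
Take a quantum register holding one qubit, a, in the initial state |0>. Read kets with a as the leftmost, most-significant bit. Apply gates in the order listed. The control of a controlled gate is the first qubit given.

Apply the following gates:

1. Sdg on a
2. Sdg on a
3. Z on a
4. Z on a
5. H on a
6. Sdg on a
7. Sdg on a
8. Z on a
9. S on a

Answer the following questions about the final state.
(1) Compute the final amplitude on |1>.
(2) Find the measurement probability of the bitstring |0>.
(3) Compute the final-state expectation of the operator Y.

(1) The amplitude on |1> is sqrt(2)*I/2.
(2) Outcome |0> occurs with probability 1/2.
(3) In the final state, Y has expectation 1.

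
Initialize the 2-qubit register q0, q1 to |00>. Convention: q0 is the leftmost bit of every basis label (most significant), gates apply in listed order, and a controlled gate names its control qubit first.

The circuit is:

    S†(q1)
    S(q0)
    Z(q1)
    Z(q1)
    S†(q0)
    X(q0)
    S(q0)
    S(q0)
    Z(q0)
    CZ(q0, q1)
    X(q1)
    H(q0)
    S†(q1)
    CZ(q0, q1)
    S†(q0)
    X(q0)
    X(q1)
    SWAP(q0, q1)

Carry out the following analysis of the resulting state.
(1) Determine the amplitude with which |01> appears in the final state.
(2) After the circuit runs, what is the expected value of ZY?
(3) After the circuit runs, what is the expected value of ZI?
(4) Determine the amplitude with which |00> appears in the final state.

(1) The amplitude on |01> is -sqrt(2)*I/2.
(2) The observable ZY averages to 1.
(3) In the final state, ZI has expectation 1.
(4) The final state's coefficient on |00> equals -sqrt(2)/2.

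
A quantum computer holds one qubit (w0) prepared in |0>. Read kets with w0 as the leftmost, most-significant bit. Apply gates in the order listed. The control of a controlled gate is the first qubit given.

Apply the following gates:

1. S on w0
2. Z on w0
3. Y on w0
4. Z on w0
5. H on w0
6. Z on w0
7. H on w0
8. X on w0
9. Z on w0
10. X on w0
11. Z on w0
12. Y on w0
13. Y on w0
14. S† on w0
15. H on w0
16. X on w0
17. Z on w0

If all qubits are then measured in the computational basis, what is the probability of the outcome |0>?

Outcome |0> occurs with probability 1/2.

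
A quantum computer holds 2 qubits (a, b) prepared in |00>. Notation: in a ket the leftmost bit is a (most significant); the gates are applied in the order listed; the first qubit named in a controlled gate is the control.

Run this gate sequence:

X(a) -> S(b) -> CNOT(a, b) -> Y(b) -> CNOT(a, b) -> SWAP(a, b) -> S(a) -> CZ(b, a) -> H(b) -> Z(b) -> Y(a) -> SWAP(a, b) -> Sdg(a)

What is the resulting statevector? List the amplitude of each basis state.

The resulting statevector has amplitude sqrt(2)*I/2 on |00>, 0 on |01>, sqrt(2)/2 on |10>, 0 on |11>.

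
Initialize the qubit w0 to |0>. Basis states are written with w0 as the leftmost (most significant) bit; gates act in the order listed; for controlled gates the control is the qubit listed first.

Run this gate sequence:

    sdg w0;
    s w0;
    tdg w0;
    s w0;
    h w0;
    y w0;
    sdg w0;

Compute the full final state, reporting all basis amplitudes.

The final amplitudes are -sqrt(2)*I/2 on |0>, sqrt(2)/2 on |1>.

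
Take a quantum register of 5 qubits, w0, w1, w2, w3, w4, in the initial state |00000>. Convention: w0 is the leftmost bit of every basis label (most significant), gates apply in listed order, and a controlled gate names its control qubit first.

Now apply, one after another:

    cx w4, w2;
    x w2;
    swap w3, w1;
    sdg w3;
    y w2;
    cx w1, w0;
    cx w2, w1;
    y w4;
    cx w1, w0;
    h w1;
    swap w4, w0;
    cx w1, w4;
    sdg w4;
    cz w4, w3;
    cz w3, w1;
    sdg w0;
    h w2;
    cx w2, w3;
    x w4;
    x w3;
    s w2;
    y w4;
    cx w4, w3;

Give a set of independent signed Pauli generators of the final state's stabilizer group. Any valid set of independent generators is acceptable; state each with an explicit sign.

The final state is stabilized by the group generated by +IXIXY, -IIXYZ, -ZIIII, +IZIIZ, -IIZZZ; other independent generating sets are equally valid.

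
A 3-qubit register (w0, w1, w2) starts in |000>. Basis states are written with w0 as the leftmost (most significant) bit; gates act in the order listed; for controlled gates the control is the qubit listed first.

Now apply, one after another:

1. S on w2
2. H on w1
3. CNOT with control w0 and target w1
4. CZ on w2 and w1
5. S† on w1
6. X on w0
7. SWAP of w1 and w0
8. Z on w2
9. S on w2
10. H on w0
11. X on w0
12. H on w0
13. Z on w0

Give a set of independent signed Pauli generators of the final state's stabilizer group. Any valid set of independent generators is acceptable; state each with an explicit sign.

The final state is stabilized by the group generated by -YII, -IZI, +IIZ; other independent generating sets are equally valid. Key observation: the block from step 10 through step 13 cancels to the identity and can be dropped.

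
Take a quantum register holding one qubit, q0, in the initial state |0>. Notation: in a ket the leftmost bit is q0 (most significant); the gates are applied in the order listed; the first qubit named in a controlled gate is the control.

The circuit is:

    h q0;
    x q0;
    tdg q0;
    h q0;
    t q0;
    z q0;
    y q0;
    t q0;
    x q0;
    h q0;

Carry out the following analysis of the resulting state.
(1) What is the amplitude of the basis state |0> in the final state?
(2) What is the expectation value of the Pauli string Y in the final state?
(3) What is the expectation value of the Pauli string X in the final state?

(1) |0> carries amplitude sqrt(2)*exp(3*I*pi/4)/2 in the final state.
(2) In the final state, Y has expectation -sqrt(2)/2.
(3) The expectation value of X is sqrt(2)/2.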